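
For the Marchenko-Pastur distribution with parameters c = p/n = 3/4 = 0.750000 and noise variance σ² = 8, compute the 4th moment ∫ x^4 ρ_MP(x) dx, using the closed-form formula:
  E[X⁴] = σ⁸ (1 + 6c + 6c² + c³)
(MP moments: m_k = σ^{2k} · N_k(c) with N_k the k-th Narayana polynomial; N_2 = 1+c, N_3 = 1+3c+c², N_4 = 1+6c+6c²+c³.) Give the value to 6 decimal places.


E[X⁴] = σ⁸ (1 + 6c + 6c² + c³) (fourth MP moment). With σ² = 8 (so σ⁸ = 4096) and c = 3/4 = 0.750000: E[X⁴] = 4096 · (1 + 6·0.750000 + 6·(0.750000)² + (0.750000)³) = 4096 · 9.296875.

So E[X^4] = 38080.000000.


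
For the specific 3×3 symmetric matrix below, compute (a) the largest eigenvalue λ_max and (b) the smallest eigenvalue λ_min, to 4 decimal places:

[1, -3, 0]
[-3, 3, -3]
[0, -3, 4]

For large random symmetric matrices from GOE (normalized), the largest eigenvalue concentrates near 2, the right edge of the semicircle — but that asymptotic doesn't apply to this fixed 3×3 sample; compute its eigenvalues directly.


Since M is real symmetric, all three eigenvalues are real; they are the roots of det(λI − M) = λ³ − (tr M) λ² + s λ − det M, where s is the sum of the principal 2×2 minors.
tr M = 1 + 3 + 4 = 8.
s = (1·3 − (-3)²) + (1·4 − 0²) + (3·4 − (-3)²) = -6 + 4 + 3 = 1.
det M (expand along row 1) = 1·3 − (-3)·(-12) + 0·9 = -33.
Characteristic polynomial: λ³ − 8λ² + λ + 33 = 0.
Substitute λ = y + (tr M)/3 = y + 2.666667 to remove the quadratic term: y³ + p·y + q = 0 with p = s − (tr M)²/3 = -20.333333 and q = −2(tr M)³/27 + (tr M)·s/3 − det M = -2.259259.
Three real roots ⇒ use the trigonometric (Viète) form: r = 2√(−p/3) = 5.206833, φ = arccos(3q/(p·r)) = arccos(0.064018) = 1.506734 rad.
y_k = r·cos(φ/3 − 2πk/3) for k = 0, 1, 2 gives y = 4.563811, -0.111179, -4.452632.
λ_k = y_k + 2.666667 gives λ = 7.2305, 2.5555, -1.7860 (check: the sum is 8.0000 = tr M).

Hence λ_max = 7.2305 and λ_min = -1.7860.


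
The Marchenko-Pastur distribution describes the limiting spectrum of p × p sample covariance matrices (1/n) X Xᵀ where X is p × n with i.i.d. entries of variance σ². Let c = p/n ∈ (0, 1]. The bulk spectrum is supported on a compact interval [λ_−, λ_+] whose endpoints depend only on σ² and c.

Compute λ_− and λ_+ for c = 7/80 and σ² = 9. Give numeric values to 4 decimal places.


c = 7/80 = 0.087500; √c = 0.295804.
λ_− = σ² (1 − √c)² = 9 · (1 − 0.295804)² = 9 · (0.704196)² = 4.463028.
λ_+ = σ² (1 + √c)² = 9 · (1 + 0.295804)² = 9 · (1.295804)² = 15.111972.

Rounded to 4 decimal places: λ_− ≈ 4.4630, λ_+ ≈ 15.1120.


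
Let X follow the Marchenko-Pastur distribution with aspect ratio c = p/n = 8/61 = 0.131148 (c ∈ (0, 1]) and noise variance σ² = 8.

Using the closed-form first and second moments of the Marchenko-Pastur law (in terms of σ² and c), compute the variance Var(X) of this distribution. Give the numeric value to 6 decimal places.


Recall the MP moments m_1 = E[X] = σ² and m_2 = E[X²] = σ⁴ (1 + c).
m_1 = E[X] = σ² = 8, so m_1² = 64.
m_2 = E[X²] = σ⁴ (1 + c) = 64 · (1 + 0.131148) = 64 · 1.131148 = 72.393443.
(Note m_2 − m_1² simplifies to c · σ⁴ = 0.131148 · 64.)

Var(X) = m_2 − m_1² = 72.393443 − 64 = 8.393443.


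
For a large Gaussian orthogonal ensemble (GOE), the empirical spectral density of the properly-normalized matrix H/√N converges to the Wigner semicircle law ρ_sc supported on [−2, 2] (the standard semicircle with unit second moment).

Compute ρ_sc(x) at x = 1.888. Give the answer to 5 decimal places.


ρ_sc(x) = (1/(2π)) √(4 − x²). With x = 1.888:
  4 − x² = 4 − (1.888)² = 4 − 3.564544 = 0.435456.
  √(4 − x²) = 0.659891.
  1/(2π) = 0.159155.
  ρ_sc(1.888) = 0.159155 · 0.659891 = 0.105025.

Rounded to 5 decimal places: ρ_sc(1.888) ≈ 0.10502.


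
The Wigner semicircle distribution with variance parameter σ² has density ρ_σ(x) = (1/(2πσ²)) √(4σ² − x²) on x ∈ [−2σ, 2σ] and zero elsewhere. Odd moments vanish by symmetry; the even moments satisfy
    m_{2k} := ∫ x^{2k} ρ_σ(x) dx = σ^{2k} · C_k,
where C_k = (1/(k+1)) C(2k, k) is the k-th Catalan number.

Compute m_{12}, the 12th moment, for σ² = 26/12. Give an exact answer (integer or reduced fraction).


By the scaled semicircle moment identity, m_{2k} = σ^{2k} · C_k with k = 6.
C_6 = (1/(k+1)) · C(2k, k) = (1/7) · C(12, 6) = (1/7) · 924 = 132.
σ^{2k} = (σ²)^k = (26/12)^6 = 4826809/46656.

Therefore m_{12} = σ^{12} · C_6 = (4826809/46656) · 132 = 53094899/3888.


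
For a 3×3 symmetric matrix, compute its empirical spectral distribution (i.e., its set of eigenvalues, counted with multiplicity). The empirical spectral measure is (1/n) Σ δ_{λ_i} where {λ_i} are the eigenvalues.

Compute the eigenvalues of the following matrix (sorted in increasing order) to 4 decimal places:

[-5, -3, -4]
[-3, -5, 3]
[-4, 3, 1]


Since M is real symmetric, all three eigenvalues are real; they are the roots of det(λI − M) = λ³ − (tr M) λ² + s λ − det M, where s is the sum of the principal 2×2 minors.
tr M = -5 + (-5) + 1 = -9.
s = ((-5)·(-5) − (-3)²) + ((-5)·1 − (-4)²) + ((-5)·1 − 3²) = 16 + (-21) + (-14) = -19.
det M (expand along row 1) = (-5)·(-14) − (-3)·9 + (-4)·(-29) = 213.
Characteristic polynomial: λ³ + 9λ² − 19λ − 213 = 0.
Substitute λ = y + (tr M)/3 = y − 3.000000 to remove the quadratic term: y³ + p·y + q = 0 with p = s − (tr M)²/3 = -46.000000 and q = −2(tr M)³/27 + (tr M)·s/3 − det M = -102.000000.
Three real roots ⇒ use the trigonometric (Viète) form: r = 2√(−p/3) = 7.831560, φ = arccos(3q/(p·r)) = arccos(0.849406) = 0.555938 rad.
y_k = r·cos(φ/3 − 2πk/3) for k = 0, 1, 2 gives y = 7.697474, -2.599067, -5.098407.
λ_k = y_k − 3.000000 gives λ = 4.6975, -5.5991, -8.0984 (check: the sum is -9.0000 = tr M).

Eigenvalues sorted in increasing order: [-8.0984, -5.5991, 4.6975].


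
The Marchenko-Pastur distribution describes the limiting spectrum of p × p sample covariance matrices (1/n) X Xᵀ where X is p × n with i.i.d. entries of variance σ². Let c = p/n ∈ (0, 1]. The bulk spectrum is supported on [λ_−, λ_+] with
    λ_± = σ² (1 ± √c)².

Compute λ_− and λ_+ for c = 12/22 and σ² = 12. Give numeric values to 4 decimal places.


c = 12/22 = 0.545455; √c = 0.738549.
λ_− = σ² (1 − √c)² = 12 · (1 − 0.738549)² = 12 · (0.261451)² = 0.820280.
λ_+ = σ² (1 + √c)² = 12 · (1 + 0.738549)² = 12 · (1.738549)² = 36.270629.

Rounded to 4 decimal places: λ_− ≈ 0.8203, λ_+ ≈ 36.2706.


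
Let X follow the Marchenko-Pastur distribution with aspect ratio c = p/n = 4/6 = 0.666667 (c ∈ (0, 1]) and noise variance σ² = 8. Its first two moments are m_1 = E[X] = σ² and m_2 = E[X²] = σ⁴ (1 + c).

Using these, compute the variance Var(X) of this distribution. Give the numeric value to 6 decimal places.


m_1 = E[X] = σ² = 8, so m_1² = 64.
m_2 = E[X²] = σ⁴ (1 + c) = 64 · (1 + 0.666667) = 64 · 1.666667 = 106.666667.
(Note m_2 − m_1² simplifies to c · σ⁴ = 0.666667 · 64.)

Var(X) = m_2 − m_1² = 106.666667 − 64 = 42.666667.


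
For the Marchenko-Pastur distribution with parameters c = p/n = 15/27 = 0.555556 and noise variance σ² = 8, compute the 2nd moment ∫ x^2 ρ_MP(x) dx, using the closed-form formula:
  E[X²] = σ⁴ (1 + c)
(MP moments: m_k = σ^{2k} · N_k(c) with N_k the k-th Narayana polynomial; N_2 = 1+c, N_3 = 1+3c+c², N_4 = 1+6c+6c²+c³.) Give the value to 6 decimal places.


E[X²] = σ⁴ (1 + c) (second MP moment). With σ² = 8 (so σ⁴ = 64) and c = 15/27 = 0.555556: E[X²] = 64 · (1 + 0.555556) = 64 · 1.555556.

So E[X^2] = 99.555556.


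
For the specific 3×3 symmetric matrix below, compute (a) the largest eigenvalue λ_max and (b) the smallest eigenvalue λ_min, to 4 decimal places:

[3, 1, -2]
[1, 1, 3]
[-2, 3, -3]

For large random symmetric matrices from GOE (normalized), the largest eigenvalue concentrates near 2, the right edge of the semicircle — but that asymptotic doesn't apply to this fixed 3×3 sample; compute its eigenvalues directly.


Since M is real symmetric, all three eigenvalues are real; they are the roots of det(λI − M) = λ³ − (tr M) λ² + s λ − det M, where s is the sum of the principal 2×2 minors.
tr M = 3 + 1 + (-3) = 1.
s = (3·1 − 1²) + (3·(-3) − (-2)²) + (1·(-3) − 3²) = 2 + (-13) + (-12) = -23.
det M (expand along row 1) = 3·(-12) − 1·3 + (-2)·5 = -49.
Characteristic polynomial: λ³ − λ² − 23λ + 49 = 0.
Substitute λ = y + (tr M)/3 = y + 0.333333 to remove the quadratic term: y³ + p·y + q = 0 with p = s − (tr M)²/3 = -23.333333 and q = −2(tr M)³/27 + (tr M)·s/3 − det M = 41.259259.
Three real roots ⇒ use the trigonometric (Viète) form: r = 2√(−p/3) = 5.577734, φ = arccos(3q/(p·r)) = arccos(-0.951060) = 2.827446 rad.
y_k = r·cos(φ/3 − 2πk/3) for k = 0, 1, 2 gives y = 3.278490, 2.268690, -5.547181.
λ_k = y_k + 0.333333 gives λ = 3.6118, 2.6020, -5.2138 (check: the sum is 1.0000 = tr M).

Hence λ_max = 3.6118 and λ_min = -5.2138.


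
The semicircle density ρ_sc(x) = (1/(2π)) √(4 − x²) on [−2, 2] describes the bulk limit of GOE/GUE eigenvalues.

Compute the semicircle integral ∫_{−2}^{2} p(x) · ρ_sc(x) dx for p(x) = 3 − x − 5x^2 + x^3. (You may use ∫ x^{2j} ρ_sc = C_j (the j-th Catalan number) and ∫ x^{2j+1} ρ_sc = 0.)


Write p(x) = Σ a_i x^i, split into monomials and integrate each against ρ_sc separately.
Using ∫ x^{2j} ρ_sc = C_j = (1/(j+1)) C(2j, j) (Catalan numbers) and ∫ x^{2j+1} ρ_sc = 0 (odd monomials vanish by symmetry):
  i = 0 (even): a_0 · C_{0} = 3 · 1 = 3
  i = 1 (odd): ∫ x^1 ρ_sc = 0 (vanishes)
  i = 2 (even): a_2 · C_{1} = -5 · 1 = -5
  i = 3 (odd): ∫ x^3 ρ_sc = 0 (vanishes)

Summing the contributions: ∫_{−2}^{2} p(x) ρ_sc(x) dx = 3 + (-5) = -2.


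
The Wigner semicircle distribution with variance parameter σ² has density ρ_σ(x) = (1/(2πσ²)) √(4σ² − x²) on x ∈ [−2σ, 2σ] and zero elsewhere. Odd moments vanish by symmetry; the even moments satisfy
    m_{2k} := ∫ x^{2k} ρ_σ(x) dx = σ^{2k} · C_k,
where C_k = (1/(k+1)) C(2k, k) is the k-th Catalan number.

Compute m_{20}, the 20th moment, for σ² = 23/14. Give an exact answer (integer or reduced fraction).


By the scaled semicircle moment identity, m_{2k} = σ^{2k} · C_k with k = 10.
C_10 = (1/(k+1)) · C(2k, k) = (1/11) · C(20, 10) = (1/11) · 184756 = 16796.
σ^{2k} = (σ²)^k = (23/14)^10 = 41426511213649/289254654976.

Therefore m_{20} = σ^{20} · C_10 = (41426511213649/289254654976) · 16796 = 173949920586112151/72313663744.


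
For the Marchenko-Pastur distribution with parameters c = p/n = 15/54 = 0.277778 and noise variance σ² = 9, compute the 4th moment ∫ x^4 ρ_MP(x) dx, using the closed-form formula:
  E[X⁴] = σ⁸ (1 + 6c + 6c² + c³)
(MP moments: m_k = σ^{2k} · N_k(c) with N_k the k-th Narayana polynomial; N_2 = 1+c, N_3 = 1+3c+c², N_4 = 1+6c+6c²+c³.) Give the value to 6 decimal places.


E[X⁴] = σ⁸ (1 + 6c + 6c² + c³) (fourth MP moment). With σ² = 9 (so σ⁸ = 6561) and c = 15/54 = 0.277778: E[X⁴] = 6561 · (1 + 6·0.277778 + 6·(0.277778)² + (0.277778)³) = 6561 · 3.151063.

So E[X^4] = 20674.125000.


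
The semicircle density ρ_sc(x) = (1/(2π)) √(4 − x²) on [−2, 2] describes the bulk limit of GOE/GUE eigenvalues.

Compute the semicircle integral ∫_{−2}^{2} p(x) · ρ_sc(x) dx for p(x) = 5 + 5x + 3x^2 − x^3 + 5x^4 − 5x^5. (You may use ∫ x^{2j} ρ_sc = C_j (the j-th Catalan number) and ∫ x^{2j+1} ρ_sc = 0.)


Write p(x) = Σ a_i x^i, split into monomials and integrate each against ρ_sc separately.
Using ∫ x^{2j} ρ_sc = C_j = (1/(j+1)) C(2j, j) (Catalan numbers) and ∫ x^{2j+1} ρ_sc = 0 (odd monomials vanish by symmetry):
  i = 0 (even): a_0 · C_{0} = 5 · 1 = 5
  i = 1 (odd): ∫ x^1 ρ_sc = 0 (vanishes)
  i = 2 (even): a_2 · C_{1} = 3 · 1 = 3
  i = 3 (odd): ∫ x^3 ρ_sc = 0 (vanishes)
  i = 4 (even): a_4 · C_{2} = 5 · 2 = 10
  i = 5 (odd): ∫ x^5 ρ_sc = 0 (vanishes)

Summing the contributions: ∫_{−2}^{2} p(x) ρ_sc(x) dx = 5 + 3 + 10 = 18.


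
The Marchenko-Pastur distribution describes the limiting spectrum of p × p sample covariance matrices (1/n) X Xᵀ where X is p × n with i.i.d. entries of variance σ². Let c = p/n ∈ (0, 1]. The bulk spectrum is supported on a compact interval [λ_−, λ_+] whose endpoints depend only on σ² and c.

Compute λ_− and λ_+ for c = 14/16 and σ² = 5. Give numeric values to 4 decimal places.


c = 14/16 = 0.875000; √c = 0.935414.
λ_− = σ² (1 − √c)² = 5 · (1 − 0.935414)² = 5 · (0.064586)² = 0.020857.
λ_+ = σ² (1 + √c)² = 5 · (1 + 0.935414)² = 5 · (1.935414)² = 18.729143.

Rounded to 4 decimal places: λ_− ≈ 0.0209, λ_+ ≈ 18.7291.


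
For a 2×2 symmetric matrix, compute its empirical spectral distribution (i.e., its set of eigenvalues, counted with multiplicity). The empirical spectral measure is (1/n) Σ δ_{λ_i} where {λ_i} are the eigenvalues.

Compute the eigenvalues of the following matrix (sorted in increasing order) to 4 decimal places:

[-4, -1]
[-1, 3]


Since M is real symmetric, both eigenvalues are real; they are the roots of det(λI − M) = λ² − (tr M) λ + det M.
tr M = -4 + 3 = -1.
det M = (-4)·3 − (-1)² = -12 − 1 = -13.
Characteristic polynomial: λ² + λ − 13 = 0.
Discriminant Δ = (tr M)² − 4·det M = 1 − (-52) = 53; √Δ = 7.280110.
λ = (tr M ± √Δ)/2 = (-1 ± 7.280110)/2, giving (tr M − √Δ)/2 = -4.1401 and (tr M + √Δ)/2 = 3.1401.

Eigenvalues sorted in increasing order: [-4.1401, 3.1401].


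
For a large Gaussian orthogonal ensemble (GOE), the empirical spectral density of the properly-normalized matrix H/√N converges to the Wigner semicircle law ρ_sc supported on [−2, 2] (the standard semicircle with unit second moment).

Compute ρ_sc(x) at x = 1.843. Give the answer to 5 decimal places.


ρ_sc(x) = (1/(2π)) √(4 − x²). With x = 1.843:
  4 − x² = 4 − (1.843)² = 4 − 3.396649 = 0.603351.
  √(4 − x²) = 0.776757.
  1/(2π) = 0.159155.
  ρ_sc(1.843) = 0.159155 · 0.776757 = 0.123625.

Rounded to 5 decimal places: ρ_sc(1.843) ≈ 0.12362.


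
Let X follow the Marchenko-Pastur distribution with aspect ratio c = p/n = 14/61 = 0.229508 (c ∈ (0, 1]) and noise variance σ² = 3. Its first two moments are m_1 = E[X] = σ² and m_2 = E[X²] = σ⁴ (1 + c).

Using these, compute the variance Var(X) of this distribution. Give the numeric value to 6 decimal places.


m_1 = E[X] = σ² = 3, so m_1² = 9.
m_2 = E[X²] = σ⁴ (1 + c) = 9 · (1 + 0.229508) = 9 · 1.229508 = 11.065574.
(Note m_2 − m_1² simplifies to c · σ⁴ = 0.229508 · 9.)

Var(X) = m_2 − m_1² = 11.065574 − 9 = 2.065574.


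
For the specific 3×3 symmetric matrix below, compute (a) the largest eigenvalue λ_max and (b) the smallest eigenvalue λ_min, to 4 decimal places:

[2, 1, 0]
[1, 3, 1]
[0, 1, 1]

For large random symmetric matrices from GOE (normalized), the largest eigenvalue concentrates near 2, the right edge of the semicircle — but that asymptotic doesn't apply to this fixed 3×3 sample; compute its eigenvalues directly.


Since M is real symmetric, all three eigenvalues are real; they are the roots of det(λI − M) = λ³ − (tr M) λ² + s λ − det M, where s is the sum of the principal 2×2 minors.
tr M = 2 + 3 + 1 = 6.
s = (2·3 − 1²) + (2·1 − 0²) + (3·1 − 1²) = 5 + 2 + 2 = 9.
det M (expand along row 1) = 2·2 − 1·1 + 0·1 = 3.
Characteristic polynomial: λ³ − 6λ² + 9λ − 3 = 0.
Substitute λ = y + (tr M)/3 = y + 2.000000 to remove the quadratic term: y³ + p·y + q = 0 with p = s − (tr M)²/3 = -3.000000 and q = −2(tr M)³/27 + (tr M)·s/3 − det M = -1.000000.
Three real roots ⇒ use the trigonometric (Viète) form: r = 2√(−p/3) = 2.000000, φ = arccos(3q/(p·r)) = arccos(0.500000) = 1.047198 rad.
y_k = r·cos(φ/3 − 2πk/3) for k = 0, 1, 2 gives y = 1.879385, -0.347296, -1.532089.
λ_k = y_k + 2.000000 gives λ = 3.8794, 1.6527, 0.4679 (check: the sum is 6.0000 = tr M).

Hence λ_max = 3.8794 and λ_min = 0.4679.


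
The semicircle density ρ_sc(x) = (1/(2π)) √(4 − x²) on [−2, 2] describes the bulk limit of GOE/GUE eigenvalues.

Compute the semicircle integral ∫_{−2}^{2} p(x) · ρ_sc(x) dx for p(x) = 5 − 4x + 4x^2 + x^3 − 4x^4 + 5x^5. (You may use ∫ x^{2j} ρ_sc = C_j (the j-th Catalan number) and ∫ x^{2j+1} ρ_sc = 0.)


Write p(x) = Σ a_i x^i, split into monomials and integrate each against ρ_sc separately.
Using ∫ x^{2j} ρ_sc = C_j = (1/(j+1)) C(2j, j) (Catalan numbers) and ∫ x^{2j+1} ρ_sc = 0 (odd monomials vanish by symmetry):
  i = 0 (even): a_0 · C_{0} = 5 · 1 = 5
  i = 1 (odd): ∫ x^1 ρ_sc = 0 (vanishes)
  i = 2 (even): a_2 · C_{1} = 4 · 1 = 4
  i = 3 (odd): ∫ x^3 ρ_sc = 0 (vanishes)
  i = 4 (even): a_4 · C_{2} = -4 · 2 = -8
  i = 5 (odd): ∫ x^5 ρ_sc = 0 (vanishes)

Summing the contributions: ∫_{−2}^{2} p(x) ρ_sc(x) dx = 5 + 4 + (-8) = 1.


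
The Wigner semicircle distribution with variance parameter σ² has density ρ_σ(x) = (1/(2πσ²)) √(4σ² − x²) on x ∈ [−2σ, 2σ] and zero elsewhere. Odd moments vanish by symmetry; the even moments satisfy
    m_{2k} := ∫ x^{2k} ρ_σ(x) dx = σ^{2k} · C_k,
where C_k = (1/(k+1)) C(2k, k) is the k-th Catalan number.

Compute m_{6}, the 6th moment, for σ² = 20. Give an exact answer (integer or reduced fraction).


By the scaled semicircle moment identity, m_{2k} = σ^{2k} · C_k with k = 3.
C_3 = (1/(k+1)) · C(2k, k) = (1/4) · C(6, 3) = (1/4) · 20 = 5.
σ^{2k} = (σ²)^k = (20)^3 = 8000.

Therefore m_{6} = σ^{6} · C_3 = 8000 · 5 = 40000.


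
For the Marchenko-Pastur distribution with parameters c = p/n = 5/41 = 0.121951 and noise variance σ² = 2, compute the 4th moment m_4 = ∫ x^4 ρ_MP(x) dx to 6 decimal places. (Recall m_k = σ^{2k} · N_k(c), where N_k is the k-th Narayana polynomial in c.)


E[X⁴] = σ⁸ (1 + 6c + 6c² + c³) (fourth MP moment). With σ² = 2 (so σ⁸ = 16) and c = 5/41 = 0.121951: E[X⁴] = 16 · (1 + 6·0.121951 + 6·(0.121951)² + (0.121951)³) = 16 · 1.822754.

So E[X^4] = 29.164057.


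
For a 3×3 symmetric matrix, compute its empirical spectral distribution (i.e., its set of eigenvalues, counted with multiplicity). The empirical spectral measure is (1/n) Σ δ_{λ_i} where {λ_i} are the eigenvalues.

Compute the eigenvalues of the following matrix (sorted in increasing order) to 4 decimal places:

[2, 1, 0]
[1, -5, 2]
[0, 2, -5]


Since M is real symmetric, all three eigenvalues are real; they are the roots of det(λI − M) = λ³ − (tr M) λ² + s λ − det M, where s is the sum of the principal 2×2 minors.
tr M = 2 + (-5) + (-5) = -8.
s = (2·(-5) − 1²) + (2·(-5) − 0²) + ((-5)·(-5) − 2²) = -11 + (-10) + 21 = 0.
det M (expand along row 1) = 2·21 − 1·(-5) + 0·2 = 47.
Characteristic polynomial: λ³ + 8λ² − 47 = 0.
Substitute λ = y + (tr M)/3 = y − 2.666667 to remove the quadratic term: y³ + p·y + q = 0 with p = s − (tr M)²/3 = -21.333333 and q = −2(tr M)³/27 + (tr M)·s/3 − det M = -9.074074.
Three real roots ⇒ use the trigonometric (Viète) form: r = 2√(−p/3) = 5.333333, φ = arccos(3q/(p·r)) = arccos(0.239258) = 1.329195 rad.
y_k = r·cos(φ/3 − 2πk/3) for k = 0, 1, 2 gives y = 4.818357, -0.429049, -4.389307.
λ_k = y_k − 2.666667 gives λ = 2.1517, -3.0957, -7.0560 (check: the sum is -8.0000 = tr M).

Eigenvalues sorted in increasing order: [-7.0560, -3.0957, 2.1517].


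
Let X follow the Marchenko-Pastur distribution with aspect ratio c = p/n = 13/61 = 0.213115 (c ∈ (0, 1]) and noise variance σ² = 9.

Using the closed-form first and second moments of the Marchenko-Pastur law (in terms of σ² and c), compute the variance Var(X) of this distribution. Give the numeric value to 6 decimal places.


Recall the MP moments m_1 = E[X] = σ² and m_2 = E[X²] = σ⁴ (1 + c).
m_1 = E[X] = σ² = 9, so m_1² = 81.
m_2 = E[X²] = σ⁴ (1 + c) = 81 · (1 + 0.213115) = 81 · 1.213115 = 98.262295.
(Note m_2 − m_1² simplifies to c · σ⁴ = 0.213115 · 81.)

Var(X) = m_2 − m_1² = 98.262295 − 81 = 17.262295.


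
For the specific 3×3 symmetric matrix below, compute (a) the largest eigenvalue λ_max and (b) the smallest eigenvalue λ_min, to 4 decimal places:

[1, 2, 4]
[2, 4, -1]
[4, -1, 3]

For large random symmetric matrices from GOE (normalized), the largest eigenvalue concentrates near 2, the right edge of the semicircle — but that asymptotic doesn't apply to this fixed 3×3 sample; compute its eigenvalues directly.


Since M is real symmetric, all three eigenvalues are real; they are the roots of det(λI − M) = λ³ − (tr M) λ² + s λ − det M, where s is the sum of the principal 2×2 minors.
tr M = 1 + 4 + 3 = 8.
s = (1·4 − 2²) + (1·3 − 4²) + (4·3 − (-1)²) = 0 + (-13) + 11 = -2.
det M (expand along row 1) = 1·11 − 2·10 + 4·(-18) = -81.
Characteristic polynomial: λ³ − 8λ² − 2λ + 81 = 0.
Substitute λ = y + (tr M)/3 = y + 2.666667 to remove the quadratic term: y³ + p·y + q = 0 with p = s − (tr M)²/3 = -23.333333 and q = −2(tr M)³/27 + (tr M)·s/3 − det M = 37.740741.
Three real roots ⇒ use the trigonometric (Viète) form: r = 2√(−p/3) = 5.577734, φ = arccos(3q/(p·r)) = arccos(-0.869956) = 2.625909 rad.
y_k = r·cos(φ/3 − 2πk/3) for k = 0, 1, 2 gives y = 3.574013, 1.921519, -5.495531.
λ_k = y_k + 2.666667 gives λ = 6.2407, 4.5882, -2.8289 (check: the sum is 8.0000 = tr M).

Hence λ_max = 6.2407 and λ_min = -2.8289.


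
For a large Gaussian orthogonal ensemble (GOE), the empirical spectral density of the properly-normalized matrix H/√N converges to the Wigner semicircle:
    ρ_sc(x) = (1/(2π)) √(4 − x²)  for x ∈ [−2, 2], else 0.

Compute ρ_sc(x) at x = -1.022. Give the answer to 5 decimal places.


ρ_sc(x) = (1/(2π)) √(4 − x²). With x = -1.022:
  4 − x² = 4 − (-1.022)² = 4 − 1.044484 = 2.955516.
  √(4 − x²) = 1.719161.
  1/(2π) = 0.159155.
  ρ_sc(-1.022) = 0.159155 · 1.719161 = 0.273613.

Rounded to 5 decimal places: ρ_sc(-1.022) ≈ 0.27361.


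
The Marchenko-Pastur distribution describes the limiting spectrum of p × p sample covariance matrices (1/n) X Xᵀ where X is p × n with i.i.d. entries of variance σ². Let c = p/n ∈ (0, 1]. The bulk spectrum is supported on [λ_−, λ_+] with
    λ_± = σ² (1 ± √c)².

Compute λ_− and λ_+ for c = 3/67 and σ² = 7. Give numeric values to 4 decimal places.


c = 3/67 = 0.044776; √c = 0.211604.
λ_− = σ² (1 − √c)² = 7 · (1 − 0.211604)² = 7 · (0.788396)² = 4.350981.
λ_+ = σ² (1 + √c)² = 7 · (1 + 0.211604)² = 7 · (1.211604)² = 10.275884.

Rounded to 4 decimal places: λ_− ≈ 4.3510, λ_+ ≈ 10.2759.


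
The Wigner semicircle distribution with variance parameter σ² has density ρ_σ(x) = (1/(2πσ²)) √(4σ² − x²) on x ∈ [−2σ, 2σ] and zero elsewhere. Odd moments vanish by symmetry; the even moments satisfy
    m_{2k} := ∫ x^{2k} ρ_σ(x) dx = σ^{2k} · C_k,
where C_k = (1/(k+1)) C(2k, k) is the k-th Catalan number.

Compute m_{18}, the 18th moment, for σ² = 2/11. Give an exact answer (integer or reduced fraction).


By the scaled semicircle moment identity, m_{2k} = σ^{2k} · C_k with k = 9.
C_9 = (1/(k+1)) · C(2k, k) = (1/10) · C(18, 9) = (1/10) · 48620 = 4862.
σ^{2k} = (σ²)^k = (2/11)^9 = 512/2357947691.

Therefore m_{18} = σ^{18} · C_9 = (512/2357947691) · 4862 = 226304/214358881.


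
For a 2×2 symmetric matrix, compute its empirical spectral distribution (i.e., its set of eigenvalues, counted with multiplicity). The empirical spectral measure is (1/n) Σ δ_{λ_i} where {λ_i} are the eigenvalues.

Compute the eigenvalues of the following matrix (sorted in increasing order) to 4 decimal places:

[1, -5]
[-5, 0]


Since M is real symmetric, both eigenvalues are real; they are the roots of det(λI − M) = λ² − (tr M) λ + det M.
tr M = 1 + 0 = 1.
det M = 1·0 − (-5)² = 0 − 25 = -25.
Characteristic polynomial: λ² − λ − 25 = 0.
Discriminant Δ = (tr M)² − 4·det M = 1 − (-100) = 101; √Δ = 10.049876.
λ = (tr M ± √Δ)/2 = (1 ± 10.049876)/2, giving (tr M − √Δ)/2 = -4.5249 and (tr M + √Δ)/2 = 5.5249.

Eigenvalues sorted in increasing order: [-4.5249, 5.5249].


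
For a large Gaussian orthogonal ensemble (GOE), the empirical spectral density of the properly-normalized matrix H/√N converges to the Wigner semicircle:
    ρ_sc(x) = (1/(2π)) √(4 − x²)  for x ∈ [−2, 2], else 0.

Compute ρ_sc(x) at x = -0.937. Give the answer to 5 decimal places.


ρ_sc(x) = (1/(2π)) √(4 − x²). With x = -0.937:
  4 − x² = 4 − (-0.937)² = 4 − 0.877969 = 3.122031.
  √(4 − x²) = 1.766927.
  1/(2π) = 0.159155.
  ρ_sc(-0.937) = 0.159155 · 1.766927 = 0.281215.

Rounded to 5 decimal places: ρ_sc(-0.937) ≈ 0.28122.


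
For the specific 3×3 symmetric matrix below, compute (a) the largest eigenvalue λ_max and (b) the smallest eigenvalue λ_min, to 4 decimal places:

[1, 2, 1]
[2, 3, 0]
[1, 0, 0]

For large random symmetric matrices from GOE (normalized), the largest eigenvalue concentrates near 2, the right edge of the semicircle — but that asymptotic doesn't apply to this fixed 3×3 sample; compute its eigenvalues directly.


Since M is real symmetric, all three eigenvalues are real; they are the roots of det(λI − M) = λ³ − (tr M) λ² + s λ − det M, where s is the sum of the principal 2×2 minors.
tr M = 1 + 3 + 0 = 4.
s = (1·3 − 2²) + (1·0 − 1²) + (3·0 − 0²) = -1 + (-1) + 0 = -2.
det M (expand along row 1) = 1·0 − 2·0 + 1·(-3) = -3.
Characteristic polynomial: λ³ − 4λ² − 2λ + 3 = 0.
Substitute λ = y + (tr M)/3 = y + 1.333333 to remove the quadratic term: y³ + p·y + q = 0 with p = s − (tr M)²/3 = -7.333333 and q = −2(tr M)³/27 + (tr M)·s/3 − det M = -4.407407.
Three real roots ⇒ use the trigonometric (Viète) form: r = 2√(−p/3) = 3.126944, φ = arccos(3q/(p·r)) = arccos(0.576611) = 0.956222 rad.
y_k = r·cos(φ/3 − 2πk/3) for k = 0, 1, 2 gives y = 2.969442, -0.636109, -2.333333.
λ_k = y_k + 1.333333 gives λ = 4.3028, 0.6972, -1.0000 (check: the sum is 4.0000 = tr M).

Hence λ_max = 4.3028 and λ_min = -1.0000.


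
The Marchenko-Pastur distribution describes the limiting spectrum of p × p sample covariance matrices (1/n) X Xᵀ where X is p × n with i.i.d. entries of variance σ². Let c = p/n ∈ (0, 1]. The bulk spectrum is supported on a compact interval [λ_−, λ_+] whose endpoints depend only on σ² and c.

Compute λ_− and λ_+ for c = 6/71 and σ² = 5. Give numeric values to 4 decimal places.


c = 6/71 = 0.084507; √c = 0.290701.
λ_− = σ² (1 − √c)² = 5 · (1 − 0.290701)² = 5 · (0.709299)² = 2.515526.
λ_+ = σ² (1 + √c)² = 5 · (1 + 0.290701)² = 5 · (1.290701)² = 8.329545.

Rounded to 4 decimal places: λ_− ≈ 2.5155, λ_+ ≈ 8.3295.


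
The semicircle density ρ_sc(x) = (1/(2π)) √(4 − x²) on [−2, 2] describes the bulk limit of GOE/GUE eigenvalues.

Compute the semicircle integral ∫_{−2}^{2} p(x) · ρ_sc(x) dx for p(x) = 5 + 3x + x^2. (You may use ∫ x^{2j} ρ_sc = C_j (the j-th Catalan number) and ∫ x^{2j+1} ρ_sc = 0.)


Write p(x) = Σ a_i x^i, split into monomials and integrate each against ρ_sc separately.
Using ∫ x^{2j} ρ_sc = C_j = (1/(j+1)) C(2j, j) (Catalan numbers) and ∫ x^{2j+1} ρ_sc = 0 (odd monomials vanish by symmetry):
  i = 0 (even): a_0 · C_{0} = 5 · 1 = 5
  i = 1 (odd): ∫ x^1 ρ_sc = 0 (vanishes)
  i = 2 (even): a_2 · C_{1} = 1 · 1 = 1

Summing the contributions: ∫_{−2}^{2} p(x) ρ_sc(x) dx = 5 + 1 = 6.


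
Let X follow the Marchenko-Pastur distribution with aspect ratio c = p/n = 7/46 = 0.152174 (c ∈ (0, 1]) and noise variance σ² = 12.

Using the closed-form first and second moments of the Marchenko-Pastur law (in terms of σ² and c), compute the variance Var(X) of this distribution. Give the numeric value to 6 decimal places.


Recall the MP moments m_1 = E[X] = σ² and m_2 = E[X²] = σ⁴ (1 + c).
m_1 = E[X] = σ² = 12, so m_1² = 144.
m_2 = E[X²] = σ⁴ (1 + c) = 144 · (1 + 0.152174) = 144 · 1.152174 = 165.913043.
(Note m_2 − m_1² simplifies to c · σ⁴ = 0.152174 · 144.)

Var(X) = m_2 − m_1² = 165.913043 − 144 = 21.913043.


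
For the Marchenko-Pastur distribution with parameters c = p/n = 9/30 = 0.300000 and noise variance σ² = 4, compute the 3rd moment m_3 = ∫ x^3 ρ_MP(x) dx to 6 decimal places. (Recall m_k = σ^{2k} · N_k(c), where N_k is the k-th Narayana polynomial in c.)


E[X³] = σ⁶ (1 + 3c + c²) (third MP moment). With σ² = 4 (so σ⁶ = 64) and c = 9/30 = 0.300000: E[X³] = 64 · (1 + 3·0.300000 + (0.300000)²) = 64 · 1.990000.

So E[X^3] = 127.360000.


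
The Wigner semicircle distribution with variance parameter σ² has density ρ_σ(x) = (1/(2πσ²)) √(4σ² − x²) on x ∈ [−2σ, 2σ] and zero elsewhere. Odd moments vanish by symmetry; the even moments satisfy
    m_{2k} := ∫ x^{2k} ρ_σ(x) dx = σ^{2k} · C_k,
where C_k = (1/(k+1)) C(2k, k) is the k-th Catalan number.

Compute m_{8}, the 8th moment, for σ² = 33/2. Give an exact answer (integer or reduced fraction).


By the scaled semicircle moment identity, m_{2k} = σ^{2k} · C_k with k = 4.
C_4 = (1/(k+1)) · C(2k, k) = (1/5) · C(8, 4) = (1/5) · 70 = 14.
σ^{2k} = (σ²)^k = (33/2)^4 = 1185921/16.

Therefore m_{8} = σ^{8} · C_4 = (1185921/16) · 14 = 8301447/8.


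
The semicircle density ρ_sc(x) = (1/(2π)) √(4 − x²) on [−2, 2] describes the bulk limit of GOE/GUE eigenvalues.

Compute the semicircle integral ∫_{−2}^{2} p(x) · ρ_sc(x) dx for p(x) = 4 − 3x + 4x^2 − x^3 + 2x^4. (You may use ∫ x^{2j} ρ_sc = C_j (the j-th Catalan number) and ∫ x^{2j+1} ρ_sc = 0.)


Write p(x) = Σ a_i x^i, split into monomials and integrate each against ρ_sc separately.
Using ∫ x^{2j} ρ_sc = C_j = (1/(j+1)) C(2j, j) (Catalan numbers) and ∫ x^{2j+1} ρ_sc = 0 (odd monomials vanish by symmetry):
  i = 0 (even): a_0 · C_{0} = 4 · 1 = 4
  i = 1 (odd): ∫ x^1 ρ_sc = 0 (vanishes)
  i = 2 (even): a_2 · C_{1} = 4 · 1 = 4
  i = 3 (odd): ∫ x^3 ρ_sc = 0 (vanishes)
  i = 4 (even): a_4 · C_{2} = 2 · 2 = 4

Summing the contributions: ∫_{−2}^{2} p(x) ρ_sc(x) dx = 4 + 4 + 4 = 12.


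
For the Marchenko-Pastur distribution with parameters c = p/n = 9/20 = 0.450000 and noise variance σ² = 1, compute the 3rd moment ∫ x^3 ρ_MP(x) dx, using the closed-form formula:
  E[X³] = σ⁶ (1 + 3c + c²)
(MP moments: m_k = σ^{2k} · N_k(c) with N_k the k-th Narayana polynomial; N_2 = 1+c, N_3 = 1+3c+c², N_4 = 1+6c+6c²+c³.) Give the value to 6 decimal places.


E[X³] = σ⁶ (1 + 3c + c²) (third MP moment). With σ² = 1 (so σ⁶ = 1) and c = 9/20 = 0.450000: E[X³] = 1 · (1 + 3·0.450000 + (0.450000)²) = 1 · 2.552500.

So E[X^3] = 2.552500.


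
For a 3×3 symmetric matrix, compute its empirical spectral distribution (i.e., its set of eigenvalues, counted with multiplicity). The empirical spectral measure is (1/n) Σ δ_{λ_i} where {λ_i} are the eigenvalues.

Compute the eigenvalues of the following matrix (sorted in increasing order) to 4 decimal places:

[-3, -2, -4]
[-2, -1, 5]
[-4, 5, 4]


Since M is real symmetric, all three eigenvalues are real; they are the roots of det(λI − M) = λ³ − (tr M) λ² + s λ − det M, where s is the sum of the principal 2×2 minors.
tr M = -3 + (-1) + 4 = 0.
s = ((-3)·(-1) − (-2)²) + ((-3)·4 − (-4)²) + ((-1)·4 − 5²) = -1 + (-28) + (-29) = -58.
det M (expand along row 1) = (-3)·(-29) − (-2)·12 + (-4)·(-14) = 167.
Characteristic polynomial: λ³ − 58λ − 167 = 0.
Substitute λ = y + (tr M)/3 = y + 0.000000 to remove the quadratic term: y³ + p·y + q = 0 with p = s − (tr M)²/3 = -58.000000 and q = −2(tr M)³/27 + (tr M)·s/3 − det M = -167.000000.
Three real roots ⇒ use the trigonometric (Viète) form: r = 2√(−p/3) = 8.793937, φ = arccos(3q/(p·r)) = arccos(0.982260) = 0.188642 rad.
y_k = r·cos(φ/3 − 2πk/3) for k = 0, 1, 2 gives y = 8.776558, -3.909709, -4.866848.
λ_k = y_k + 0.000000 gives λ = 8.7766, -3.9097, -4.8668 (check: the sum is 0.0000 = tr M).

Eigenvalues sorted in increasing order: [-4.8668, -3.9097, 8.7766].


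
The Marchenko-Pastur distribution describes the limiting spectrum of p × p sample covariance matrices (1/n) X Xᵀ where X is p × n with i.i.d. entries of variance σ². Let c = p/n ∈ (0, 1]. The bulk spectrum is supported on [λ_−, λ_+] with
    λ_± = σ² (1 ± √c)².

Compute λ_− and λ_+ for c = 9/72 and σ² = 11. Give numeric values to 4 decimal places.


c = 9/72 = 0.125000; √c = 0.353553.
λ_− = σ² (1 − √c)² = 11 · (1 − 0.353553)² = 11 · (0.646447)² = 4.596825.
λ_+ = σ² (1 + √c)² = 11 · (1 + 0.353553)² = 11 · (1.353553)² = 20.153175.

Rounded to 4 decimal places: λ_− ≈ 4.5968, λ_+ ≈ 20.1532.


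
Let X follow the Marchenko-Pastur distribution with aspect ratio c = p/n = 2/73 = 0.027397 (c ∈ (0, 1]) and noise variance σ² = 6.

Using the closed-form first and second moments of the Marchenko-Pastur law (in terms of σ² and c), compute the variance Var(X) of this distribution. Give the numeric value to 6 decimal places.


Recall the MP moments m_1 = E[X] = σ² and m_2 = E[X²] = σ⁴ (1 + c).
m_1 = E[X] = σ² = 6, so m_1² = 36.
m_2 = E[X²] = σ⁴ (1 + c) = 36 · (1 + 0.027397) = 36 · 1.027397 = 36.986301.
(Note m_2 − m_1² simplifies to c · σ⁴ = 0.027397 · 36.)

Var(X) = m_2 − m_1² = 36.986301 − 36 = 0.986301.


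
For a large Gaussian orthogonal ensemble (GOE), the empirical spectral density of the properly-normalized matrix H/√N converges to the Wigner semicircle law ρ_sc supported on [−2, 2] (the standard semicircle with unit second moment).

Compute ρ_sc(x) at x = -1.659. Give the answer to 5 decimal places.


ρ_sc(x) = (1/(2π)) √(4 − x²). With x = -1.659:
  4 − x² = 4 − (-1.659)² = 4 − 2.752281 = 1.247719.
  √(4 − x²) = 1.117013.
  1/(2π) = 0.159155.
  ρ_sc(-1.659) = 0.159155 · 1.117013 = 0.177778.

Rounded to 5 decimal places: ρ_sc(-1.659) ≈ 0.17778.


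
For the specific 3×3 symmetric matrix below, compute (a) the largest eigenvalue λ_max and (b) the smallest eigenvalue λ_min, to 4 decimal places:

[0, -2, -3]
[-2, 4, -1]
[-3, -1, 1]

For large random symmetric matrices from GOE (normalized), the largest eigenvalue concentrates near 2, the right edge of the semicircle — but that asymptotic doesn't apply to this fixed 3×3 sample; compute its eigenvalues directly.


Since M is real symmetric, all three eigenvalues are real; they are the roots of det(λI − M) = λ³ − (tr M) λ² + s λ − det M, where s is the sum of the principal 2×2 minors.
tr M = 0 + 4 + 1 = 5.
s = (0·4 − (-2)²) + (0·1 − (-3)²) + (4·1 − (-1)²) = -4 + (-9) + 3 = -10.
det M (expand along row 1) = 0·3 − (-2)·(-5) + (-3)·14 = -52.
Characteristic polynomial: λ³ − 5λ² − 10λ + 52 = 0.
Substitute λ = y + (tr M)/3 = y + 1.666667 to remove the quadratic term: y³ + p·y + q = 0 with p = s − (tr M)²/3 = -18.333333 and q = −2(tr M)³/27 + (tr M)·s/3 − det M = 26.074074.
Three real roots ⇒ use the trigonometric (Viète) form: r = 2√(−p/3) = 4.944132, φ = arccos(3q/(p·r)) = arccos(-0.862976) = 2.611927 rad.
y_k = r·cos(φ/3 − 2πk/3) for k = 0, 1, 2 gives y = 3.185680, 1.681593, -4.867274.
λ_k = y_k + 1.666667 gives λ = 4.8523, 3.3483, -3.2006 (check: the sum is 5.0000 = tr M).

Hence λ_max = 4.8523 and λ_min = -3.2006.


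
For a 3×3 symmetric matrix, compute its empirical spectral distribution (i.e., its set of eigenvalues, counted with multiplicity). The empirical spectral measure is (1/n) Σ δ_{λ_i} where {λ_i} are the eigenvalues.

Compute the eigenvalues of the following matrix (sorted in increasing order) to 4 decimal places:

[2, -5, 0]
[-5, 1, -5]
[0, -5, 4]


Since M is real symmetric, all three eigenvalues are real; they are the roots of det(λI − M) = λ³ − (tr M) λ² + s λ − det M, where s is the sum of the principal 2×2 minors.
tr M = 2 + 1 + 4 = 7.
s = (2·1 − (-5)²) + (2·4 − 0²) + (1·4 − (-5)²) = -23 + 8 + (-21) = -36.
det M (expand along row 1) = 2·(-21) − (-5)·(-20) + 0·25 = -142.
Characteristic polynomial: λ³ − 7λ² − 36λ + 142 = 0.
Substitute λ = y + (tr M)/3 = y + 2.333333 to remove the quadratic term: y³ + p·y + q = 0 with p = s − (tr M)²/3 = -52.333333 and q = −2(tr M)³/27 + (tr M)·s/3 − det M = 32.592593.
Three real roots ⇒ use the trigonometric (Viète) form: r = 2√(−p/3) = 8.353309, φ = arccos(3q/(p·r)) = arccos(-0.223668) = 1.796372 rad.
y_k = r·cos(φ/3 − 2πk/3) for k = 0, 1, 2 gives y = 6.899982, 0.627510, -7.527492.
λ_k = y_k + 2.333333 gives λ = 9.2333, 2.9608, -5.1942 (check: the sum is 7.0000 = tr M).

Eigenvalues sorted in increasing order: [-5.1942, 2.9608, 9.2333].


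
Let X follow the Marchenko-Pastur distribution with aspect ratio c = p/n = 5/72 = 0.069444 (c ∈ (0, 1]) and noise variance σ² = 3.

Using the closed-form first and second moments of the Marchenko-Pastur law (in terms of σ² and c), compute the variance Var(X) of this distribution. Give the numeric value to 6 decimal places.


Recall the MP moments m_1 = E[X] = σ² and m_2 = E[X²] = σ⁴ (1 + c).
m_1 = E[X] = σ² = 3, so m_1² = 9.
m_2 = E[X²] = σ⁴ (1 + c) = 9 · (1 + 0.069444) = 9 · 1.069444 = 9.625000.
(Note m_2 − m_1² simplifies to c · σ⁴ = 0.069444 · 9.)

Var(X) = m_2 − m_1² = 9.625000 − 9 = 0.625000.


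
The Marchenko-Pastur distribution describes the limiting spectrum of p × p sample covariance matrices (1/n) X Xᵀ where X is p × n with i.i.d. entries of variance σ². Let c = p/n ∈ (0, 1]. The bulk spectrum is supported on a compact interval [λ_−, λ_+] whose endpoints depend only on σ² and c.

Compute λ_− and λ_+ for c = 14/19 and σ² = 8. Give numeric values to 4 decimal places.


c = 14/19 = 0.736842; √c = 0.858395.
λ_− = σ² (1 − √c)² = 8 · (1 − 0.858395)² = 8 · (0.141605)² = 0.160416.
λ_+ = σ² (1 + √c)² = 8 · (1 + 0.858395)² = 8 · (1.858395)² = 27.629058.

Rounded to 4 decimal places: λ_− ≈ 0.1604, λ_+ ≈ 27.6291.


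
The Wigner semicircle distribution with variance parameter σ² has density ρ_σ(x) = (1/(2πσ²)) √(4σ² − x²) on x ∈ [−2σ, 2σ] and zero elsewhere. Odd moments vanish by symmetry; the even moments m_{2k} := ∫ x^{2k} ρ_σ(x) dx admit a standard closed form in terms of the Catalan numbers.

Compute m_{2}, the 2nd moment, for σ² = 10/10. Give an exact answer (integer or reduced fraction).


By the scaled semicircle moment identity, m_{2k} = σ^{2k} · C_k with k = 1.
C_1 = (1/(k+1)) · C(2k, k) = (1/2) · C(2, 1) = (1/2) · 2 = 1.
σ^{2k} = (σ²)^k = (10/10)^1 = 1.

Therefore m_{2} = σ^{2} · C_1 = 1 · 1 = 1.


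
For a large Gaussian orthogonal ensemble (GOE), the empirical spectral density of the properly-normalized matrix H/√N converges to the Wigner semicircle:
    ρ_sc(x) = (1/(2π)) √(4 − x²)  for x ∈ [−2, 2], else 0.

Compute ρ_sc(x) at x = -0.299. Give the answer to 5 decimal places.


ρ_sc(x) = (1/(2π)) √(4 − x²). With x = -0.299:
  4 − x² = 4 − (-0.299)² = 4 − 0.089401 = 3.910599.
  √(4 − x²) = 1.977523.
  1/(2π) = 0.159155.
  ρ_sc(-0.299) = 0.159155 · 1.977523 = 0.314733.

Rounded to 5 decimal places: ρ_sc(-0.299) ≈ 0.31473.


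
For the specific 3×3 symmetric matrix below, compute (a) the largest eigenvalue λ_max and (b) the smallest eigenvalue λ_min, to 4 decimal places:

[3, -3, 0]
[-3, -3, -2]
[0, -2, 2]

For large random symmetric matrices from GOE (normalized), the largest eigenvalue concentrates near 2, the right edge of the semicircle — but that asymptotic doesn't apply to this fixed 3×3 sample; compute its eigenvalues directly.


Since M is real symmetric, all three eigenvalues are real; they are the roots of det(λI − M) = λ³ − (tr M) λ² + s λ − det M, where s is the sum of the principal 2×2 minors.
tr M = 3 + (-3) + 2 = 2.
s = (3·(-3) − (-3)²) + (3·2 − 0²) + ((-3)·2 − (-2)²) = -18 + 6 + (-10) = -22.
det M (expand along row 1) = 3·(-10) − (-3)·(-6) + 0·6 = -48.
Characteristic polynomial: λ³ − 2λ² − 22λ + 48 = 0.
Substitute λ = y + (tr M)/3 = y + 0.666667 to remove the quadratic term: y³ + p·y + q = 0 with p = s − (tr M)²/3 = -23.333333 and q = −2(tr M)³/27 + (tr M)·s/3 − det M = 32.740741.
Three real roots ⇒ use the trigonometric (Viète) form: r = 2√(−p/3) = 5.577734, φ = arccos(3q/(p·r)) = arccos(-0.754701) = 2.425995 rad.
y_k = r·cos(φ/3 − 2πk/3) for k = 0, 1, 2 gives y = 3.851228, 1.568576, -5.419804.
λ_k = y_k + 0.666667 gives λ = 4.5179, 2.2352, -4.7531 (check: the sum is 2.0000 = tr M).

Hence λ_max = 4.5179 and λ_min = -4.7531.
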